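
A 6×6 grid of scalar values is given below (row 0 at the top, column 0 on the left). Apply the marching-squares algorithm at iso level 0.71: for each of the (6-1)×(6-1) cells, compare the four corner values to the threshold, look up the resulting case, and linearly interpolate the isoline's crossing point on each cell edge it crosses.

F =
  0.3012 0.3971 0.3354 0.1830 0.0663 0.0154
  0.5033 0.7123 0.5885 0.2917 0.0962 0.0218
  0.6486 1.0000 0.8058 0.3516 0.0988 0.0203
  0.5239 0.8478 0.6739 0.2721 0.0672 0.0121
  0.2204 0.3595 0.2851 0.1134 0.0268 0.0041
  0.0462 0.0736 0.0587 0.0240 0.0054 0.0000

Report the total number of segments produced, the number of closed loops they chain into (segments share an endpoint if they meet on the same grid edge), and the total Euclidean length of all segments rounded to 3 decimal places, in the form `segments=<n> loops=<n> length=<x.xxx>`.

segments=10 loops=1 length=6.469

cell (0,0): code 0100 → (0.993,1.000)–(1.000,0.989)
cell (0,1): code 1000 → (1.000,1.019)–(0.993,1.000)
cell (1,0): code 0110 → (1.000,0.989)–(2.000,0.175)
cell (1,1): code 1101 → (1.559,2.000)–(1.000,1.019)
cell (1,2): code 1000 → (2.000,2.211)–(1.559,2.000)
cell (2,0): code 0110 → (2.000,0.175)–(3.000,0.575)
cell (2,1): code 1011 → (3.000,1.792)–(2.726,2.000)
cell (2,2): code 0001 → (2.726,2.000)–(2.000,2.211)
cell (3,0): code 0010 → (3.000,0.575)–(3.282,1.000)
cell (3,1): code 0001 → (3.282,1.000)–(3.000,1.792)
total: 10 segments, chained into 1 closed loop(s), length Σ = 6.469478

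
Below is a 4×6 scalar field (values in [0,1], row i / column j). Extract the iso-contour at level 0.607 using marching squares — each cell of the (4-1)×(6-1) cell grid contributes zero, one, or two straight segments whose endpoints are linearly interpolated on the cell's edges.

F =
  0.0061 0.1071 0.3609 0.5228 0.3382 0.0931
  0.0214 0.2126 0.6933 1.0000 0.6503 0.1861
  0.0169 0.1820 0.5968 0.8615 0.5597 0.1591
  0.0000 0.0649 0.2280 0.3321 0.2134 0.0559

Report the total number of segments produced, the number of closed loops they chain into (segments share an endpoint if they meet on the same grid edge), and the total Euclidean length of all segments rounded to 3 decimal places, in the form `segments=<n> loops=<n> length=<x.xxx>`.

segments=10 loops=1 length=6.945

cell (0,1): code 0100 → (0.740,2.000)–(1.000,1.820)
cell (0,2): code 1100 → (0.176,3.000)–(0.740,2.000)
cell (0,3): code 1100 → (0.861,4.000)–(0.176,3.000)
cell (0,4): code 1000 → (1.000,4.093)–(0.861,4.000)
cell (1,1): code 0010 → (1.000,1.820)–(1.894,2.000)
cell (1,2): code 0111 → (1.894,2.000)–(2.000,2.039)
cell (1,3): code 1011 → (2.000,3.843)–(1.478,4.000)
cell (1,4): code 0001 → (1.478,4.000)–(1.000,4.093)
cell (2,2): code 0010 → (2.000,2.039)–(2.481,3.000)
cell (2,3): code 0001 → (2.481,3.000)–(2.000,3.843)
total: 10 segments, chained into 1 closed loop(s), length Σ = 6.945204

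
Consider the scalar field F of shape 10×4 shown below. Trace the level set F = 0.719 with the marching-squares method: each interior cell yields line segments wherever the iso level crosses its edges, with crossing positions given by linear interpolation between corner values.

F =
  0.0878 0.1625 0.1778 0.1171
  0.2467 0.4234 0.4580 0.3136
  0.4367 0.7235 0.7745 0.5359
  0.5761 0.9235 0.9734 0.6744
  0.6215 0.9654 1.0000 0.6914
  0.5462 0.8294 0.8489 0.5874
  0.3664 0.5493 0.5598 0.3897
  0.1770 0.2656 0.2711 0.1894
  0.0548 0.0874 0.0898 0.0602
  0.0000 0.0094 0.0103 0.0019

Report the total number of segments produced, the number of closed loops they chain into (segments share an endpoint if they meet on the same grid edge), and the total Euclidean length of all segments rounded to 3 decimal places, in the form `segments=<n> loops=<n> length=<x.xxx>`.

cell (1,0): code 0100 → (1.985,1.000)–(2.000,0.984)
cell (1,1): code 1100 → (1.825,2.000)–(1.985,1.000)
cell (1,2): code 1000 → (2.000,2.233)–(1.825,2.000)
cell (2,0): code 0110 → (2.000,0.984)–(3.000,0.411)
cell (2,2): code 1001 → (3.000,2.851)–(2.000,2.233)
cell (3,0): code 0110 → (3.000,0.411)–(4.000,0.284)
cell (3,2): code 1001 → (4.000,2.911)–(3.000,2.851)
cell (4,0): code 0110 → (4.000,0.284)–(5.000,0.610)
cell (4,2): code 1001 → (5.000,2.497)–(4.000,2.911)
cell (5,0): code 0010 → (5.000,0.610)–(5.394,1.000)
cell (5,1): code 0011 → (5.394,1.000)–(5.449,2.000)
cell (5,2): code 0001 → (5.449,2.000)–(5.000,2.497)
total: 12 segments, chained into 1 closed loop(s), length Σ = 10.023827

segments=12 loops=1 length=10.024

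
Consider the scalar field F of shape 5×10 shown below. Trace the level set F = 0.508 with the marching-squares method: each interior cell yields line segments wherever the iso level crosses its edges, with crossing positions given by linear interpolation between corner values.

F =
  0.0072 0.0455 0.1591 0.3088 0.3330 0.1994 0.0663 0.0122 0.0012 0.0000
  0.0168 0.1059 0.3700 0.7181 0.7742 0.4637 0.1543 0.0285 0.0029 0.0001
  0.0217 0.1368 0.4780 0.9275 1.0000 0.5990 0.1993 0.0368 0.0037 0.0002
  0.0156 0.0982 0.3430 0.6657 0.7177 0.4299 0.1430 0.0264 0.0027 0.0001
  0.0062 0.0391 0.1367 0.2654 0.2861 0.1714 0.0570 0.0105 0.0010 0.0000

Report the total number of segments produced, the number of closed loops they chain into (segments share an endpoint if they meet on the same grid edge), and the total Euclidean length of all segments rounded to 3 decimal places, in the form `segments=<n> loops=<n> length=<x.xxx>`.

segments=12 loops=1 length=9.687

cell (0,2): code 0100 → (0.487,3.000)–(1.000,2.396)
cell (0,3): code 1100 → (0.397,4.000)–(0.487,3.000)
cell (0,4): code 1000 → (1.000,4.857)–(0.397,4.000)
cell (1,2): code 0110 → (1.000,2.396)–(2.000,2.067)
cell (1,4): code 1101 → (1.327,5.000)–(1.000,4.857)
cell (1,5): code 1000 → (2.000,5.228)–(1.327,5.000)
cell (2,2): code 0110 → (2.000,2.067)–(3.000,2.511)
cell (2,4): code 1011 → (3.000,4.729)–(2.538,5.000)
cell (2,5): code 0001 → (2.538,5.000)–(2.000,5.228)
cell (3,2): code 0010 → (3.000,2.511)–(3.394,3.000)
cell (3,3): code 0011 → (3.394,3.000)–(3.486,4.000)
cell (3,4): code 0001 → (3.486,4.000)–(3.000,4.729)
total: 12 segments, chained into 1 closed loop(s), length Σ = 9.686958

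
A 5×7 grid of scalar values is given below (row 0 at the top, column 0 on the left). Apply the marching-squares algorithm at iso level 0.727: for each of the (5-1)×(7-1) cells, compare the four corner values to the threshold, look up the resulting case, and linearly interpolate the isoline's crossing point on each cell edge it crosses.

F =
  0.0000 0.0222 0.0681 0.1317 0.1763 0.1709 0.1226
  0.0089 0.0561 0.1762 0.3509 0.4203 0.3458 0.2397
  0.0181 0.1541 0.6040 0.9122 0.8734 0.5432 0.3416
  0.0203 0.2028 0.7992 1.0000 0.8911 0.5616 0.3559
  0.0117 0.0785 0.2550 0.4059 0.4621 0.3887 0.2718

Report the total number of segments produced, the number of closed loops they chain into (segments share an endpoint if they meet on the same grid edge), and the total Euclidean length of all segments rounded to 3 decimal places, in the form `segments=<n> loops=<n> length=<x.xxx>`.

cell (1,2): code 0100 → (1.670,3.000)–(2.000,2.399)
cell (1,3): code 1100 → (1.677,4.000)–(1.670,3.000)
cell (1,4): code 1000 → (2.000,4.443)–(1.677,4.000)
cell (2,1): code 0100 → (2.630,2.000)–(3.000,1.879)
cell (2,2): code 1110 → (2.000,2.399)–(2.630,2.000)
cell (2,4): code 1001 → (3.000,4.498)–(2.000,4.443)
cell (3,1): code 0010 → (3.000,1.879)–(3.133,2.000)
cell (3,2): code 0011 → (3.133,2.000)–(3.460,3.000)
cell (3,3): code 0011 → (3.460,3.000)–(3.383,4.000)
cell (3,4): code 0001 → (3.383,4.000)–(3.000,4.498)
total: 10 segments, chained into 1 closed loop(s), length Σ = 7.233316

segments=10 loops=1 length=7.233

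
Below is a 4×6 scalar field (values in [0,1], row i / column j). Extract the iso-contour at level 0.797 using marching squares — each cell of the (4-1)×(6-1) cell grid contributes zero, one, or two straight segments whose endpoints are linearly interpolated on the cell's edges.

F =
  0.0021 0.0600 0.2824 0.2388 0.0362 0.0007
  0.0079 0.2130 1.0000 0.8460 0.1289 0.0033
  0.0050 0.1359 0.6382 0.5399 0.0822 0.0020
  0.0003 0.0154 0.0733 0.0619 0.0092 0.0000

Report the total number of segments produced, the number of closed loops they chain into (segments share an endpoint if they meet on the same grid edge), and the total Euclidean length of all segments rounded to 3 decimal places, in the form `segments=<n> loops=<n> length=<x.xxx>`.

cell (0,1): code 0100 → (0.717,2.000)–(1.000,1.742)
cell (0,2): code 1100 → (0.919,3.000)–(0.717,2.000)
cell (0,3): code 1000 → (1.000,3.068)–(0.919,3.000)
cell (1,1): code 0010 → (1.000,1.742)–(1.561,2.000)
cell (1,2): code 0011 → (1.561,2.000)–(1.160,3.000)
cell (1,3): code 0001 → (1.160,3.000)–(1.000,3.068)
total: 6 segments, chained into 1 closed loop(s), length Σ = 3.377801

segments=6 loops=1 length=3.378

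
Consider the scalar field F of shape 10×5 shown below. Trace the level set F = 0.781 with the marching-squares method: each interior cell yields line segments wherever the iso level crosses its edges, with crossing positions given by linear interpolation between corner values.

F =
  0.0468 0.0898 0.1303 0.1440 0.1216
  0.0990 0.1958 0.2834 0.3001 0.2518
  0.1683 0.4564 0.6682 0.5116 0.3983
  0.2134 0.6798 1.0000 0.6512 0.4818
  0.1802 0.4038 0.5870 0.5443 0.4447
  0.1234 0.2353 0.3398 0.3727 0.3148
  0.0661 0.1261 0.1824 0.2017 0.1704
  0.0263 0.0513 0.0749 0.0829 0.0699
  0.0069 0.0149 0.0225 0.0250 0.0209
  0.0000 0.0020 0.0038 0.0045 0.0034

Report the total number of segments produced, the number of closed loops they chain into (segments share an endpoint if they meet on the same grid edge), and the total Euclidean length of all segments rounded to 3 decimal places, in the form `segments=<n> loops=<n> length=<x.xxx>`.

segments=4 loops=1 length=3.549

cell (2,1): code 0100 → (2.340,2.000)–(3.000,1.316)
cell (2,2): code 1000 → (3.000,2.628)–(2.340,2.000)
cell (3,1): code 0010 → (3.000,1.316)–(3.530,2.000)
cell (3,2): code 0001 → (3.530,2.000)–(3.000,2.628)
total: 4 segments, chained into 1 closed loop(s), length Σ = 3.548715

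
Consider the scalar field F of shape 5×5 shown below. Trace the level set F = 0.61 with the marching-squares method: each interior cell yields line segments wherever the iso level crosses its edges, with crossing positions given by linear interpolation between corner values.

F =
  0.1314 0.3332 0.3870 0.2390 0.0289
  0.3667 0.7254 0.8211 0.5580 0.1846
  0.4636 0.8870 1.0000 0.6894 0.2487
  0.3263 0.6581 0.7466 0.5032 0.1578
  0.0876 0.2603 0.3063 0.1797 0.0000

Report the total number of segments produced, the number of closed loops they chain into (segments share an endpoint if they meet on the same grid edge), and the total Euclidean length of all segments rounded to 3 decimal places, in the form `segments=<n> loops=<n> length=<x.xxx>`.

cell (0,0): code 0100 → (0.706,1.000)–(1.000,0.678)
cell (0,1): code 1100 → (0.514,2.000)–(0.706,1.000)
cell (0,2): code 1000 → (1.000,2.802)–(0.514,2.000)
cell (1,0): code 0110 → (1.000,0.678)–(2.000,0.346)
cell (1,2): code 1101 → (1.396,3.000)–(1.000,2.802)
cell (1,3): code 1000 → (2.000,3.180)–(1.396,3.000)
cell (2,0): code 0110 → (2.000,0.346)–(3.000,0.855)
cell (2,2): code 1011 → (3.000,2.561)–(2.426,3.000)
cell (2,3): code 0001 → (2.426,3.000)–(2.000,3.180)
cell (3,0): code 0010 → (3.000,0.855)–(3.121,1.000)
cell (3,1): code 0011 → (3.121,1.000)–(3.310,2.000)
cell (3,2): code 0001 → (3.310,2.000)–(3.000,2.561)
total: 12 segments, chained into 1 closed loop(s), length Σ = 8.674298

segments=12 loops=1 length=8.674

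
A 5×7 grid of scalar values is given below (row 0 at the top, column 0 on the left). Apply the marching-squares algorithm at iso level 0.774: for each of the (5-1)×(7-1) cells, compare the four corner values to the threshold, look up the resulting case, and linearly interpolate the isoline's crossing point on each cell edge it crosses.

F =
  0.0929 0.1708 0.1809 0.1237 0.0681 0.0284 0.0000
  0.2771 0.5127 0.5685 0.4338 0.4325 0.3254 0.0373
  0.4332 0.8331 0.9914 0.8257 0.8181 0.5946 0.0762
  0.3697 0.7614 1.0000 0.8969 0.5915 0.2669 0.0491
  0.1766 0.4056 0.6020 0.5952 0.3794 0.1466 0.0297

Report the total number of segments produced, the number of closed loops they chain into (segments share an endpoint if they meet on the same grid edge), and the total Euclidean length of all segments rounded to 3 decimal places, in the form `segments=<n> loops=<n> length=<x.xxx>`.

cell (1,0): code 0100 → (1.816,1.000)–(2.000,0.852)
cell (1,1): code 1100 → (1.486,2.000)–(1.816,1.000)
cell (1,2): code 1100 → (1.868,3.000)–(1.486,2.000)
cell (1,3): code 1100 → (1.886,4.000)–(1.868,3.000)
cell (1,4): code 1000 → (2.000,4.197)–(1.886,4.000)
cell (2,0): code 0010 → (2.000,0.852)–(2.824,1.000)
cell (2,1): code 0111 → (2.824,1.000)–(3.000,1.053)
cell (2,3): code 1011 → (3.000,3.402)–(2.195,4.000)
cell (2,4): code 0001 → (2.195,4.000)–(2.000,4.197)
cell (3,1): code 0010 → (3.000,1.053)–(3.568,2.000)
cell (3,2): code 0011 → (3.568,2.000)–(3.407,3.000)
cell (3,3): code 0001 → (3.407,3.000)–(3.000,3.402)
total: 12 segments, chained into 1 closed loop(s), length Σ = 8.578716

segments=12 loops=1 length=8.579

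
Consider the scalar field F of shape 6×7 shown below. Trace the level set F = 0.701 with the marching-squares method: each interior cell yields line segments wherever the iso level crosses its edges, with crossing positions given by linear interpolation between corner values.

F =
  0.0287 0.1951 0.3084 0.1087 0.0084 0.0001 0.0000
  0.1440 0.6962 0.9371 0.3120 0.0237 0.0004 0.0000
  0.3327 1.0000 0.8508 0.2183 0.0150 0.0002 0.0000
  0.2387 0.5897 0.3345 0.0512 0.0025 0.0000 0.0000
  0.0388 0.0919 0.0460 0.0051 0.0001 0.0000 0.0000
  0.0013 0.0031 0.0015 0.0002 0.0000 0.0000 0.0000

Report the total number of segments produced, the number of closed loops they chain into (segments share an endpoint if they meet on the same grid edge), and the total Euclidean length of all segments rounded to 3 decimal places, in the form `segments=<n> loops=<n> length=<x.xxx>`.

segments=8 loops=1 length=6.021

cell (0,1): code 0100 → (0.624,2.000)–(1.000,1.020)
cell (0,2): code 1000 → (1.000,2.378)–(0.624,2.000)
cell (1,0): code 0100 → (1.016,1.000)–(2.000,0.552)
cell (1,1): code 1110 → (1.000,1.020)–(1.016,1.000)
cell (1,2): code 1001 → (2.000,2.237)–(1.000,2.378)
cell (2,0): code 0010 → (2.000,0.552)–(2.729,1.000)
cell (2,1): code 0011 → (2.729,1.000)–(2.290,2.000)
cell (2,2): code 0001 → (2.290,2.000)–(2.000,2.237)
total: 8 segments, chained into 1 closed loop(s), length Σ = 6.020833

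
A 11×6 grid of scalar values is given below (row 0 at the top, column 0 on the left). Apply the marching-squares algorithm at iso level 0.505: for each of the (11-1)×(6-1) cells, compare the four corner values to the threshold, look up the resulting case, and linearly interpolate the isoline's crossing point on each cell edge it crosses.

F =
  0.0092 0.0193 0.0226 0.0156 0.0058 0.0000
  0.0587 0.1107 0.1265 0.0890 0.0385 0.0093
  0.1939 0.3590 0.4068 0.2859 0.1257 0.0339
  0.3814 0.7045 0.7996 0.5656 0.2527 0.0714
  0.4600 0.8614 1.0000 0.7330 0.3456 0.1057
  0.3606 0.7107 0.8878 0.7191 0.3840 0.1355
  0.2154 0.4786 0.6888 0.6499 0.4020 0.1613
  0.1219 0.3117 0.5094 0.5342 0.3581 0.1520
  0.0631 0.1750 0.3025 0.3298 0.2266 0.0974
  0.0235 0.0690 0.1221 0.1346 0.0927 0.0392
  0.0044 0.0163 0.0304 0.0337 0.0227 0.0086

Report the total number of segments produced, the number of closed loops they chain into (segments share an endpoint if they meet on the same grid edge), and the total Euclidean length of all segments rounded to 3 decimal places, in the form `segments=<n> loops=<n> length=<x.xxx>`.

cell (2,0): code 0100 → (2.423,1.000)–(3.000,0.383)
cell (2,1): code 1100 → (2.250,2.000)–(2.423,1.000)
cell (2,2): code 1100 → (2.783,3.000)–(2.250,2.000)
cell (2,3): code 1000 → (3.000,3.194)–(2.783,3.000)
cell (3,0): code 0110 → (3.000,0.383)–(4.000,0.112)
cell (3,3): code 1001 → (4.000,3.589)–(3.000,3.194)
cell (4,0): code 0110 → (4.000,0.112)–(5.000,0.412)
cell (4,3): code 1001 → (5.000,3.639)–(4.000,3.589)
cell (5,0): code 0010 → (5.000,0.412)–(5.886,1.000)
cell (5,1): code 0111 → (5.886,1.000)–(6.000,1.126)
cell (5,3): code 1001 → (6.000,3.585)–(5.000,3.639)
cell (6,1): code 0110 → (6.000,1.126)–(7.000,1.978)
cell (6,3): code 1001 → (7.000,3.166)–(6.000,3.585)
cell (7,1): code 0010 → (7.000,1.978)–(7.021,2.000)
cell (7,2): code 0011 → (7.021,2.000)–(7.143,3.000)
cell (7,3): code 0001 → (7.143,3.000)–(7.000,3.166)
total: 16 segments, chained into 1 closed loop(s), length Σ = 13.329775

segments=16 loops=1 length=13.330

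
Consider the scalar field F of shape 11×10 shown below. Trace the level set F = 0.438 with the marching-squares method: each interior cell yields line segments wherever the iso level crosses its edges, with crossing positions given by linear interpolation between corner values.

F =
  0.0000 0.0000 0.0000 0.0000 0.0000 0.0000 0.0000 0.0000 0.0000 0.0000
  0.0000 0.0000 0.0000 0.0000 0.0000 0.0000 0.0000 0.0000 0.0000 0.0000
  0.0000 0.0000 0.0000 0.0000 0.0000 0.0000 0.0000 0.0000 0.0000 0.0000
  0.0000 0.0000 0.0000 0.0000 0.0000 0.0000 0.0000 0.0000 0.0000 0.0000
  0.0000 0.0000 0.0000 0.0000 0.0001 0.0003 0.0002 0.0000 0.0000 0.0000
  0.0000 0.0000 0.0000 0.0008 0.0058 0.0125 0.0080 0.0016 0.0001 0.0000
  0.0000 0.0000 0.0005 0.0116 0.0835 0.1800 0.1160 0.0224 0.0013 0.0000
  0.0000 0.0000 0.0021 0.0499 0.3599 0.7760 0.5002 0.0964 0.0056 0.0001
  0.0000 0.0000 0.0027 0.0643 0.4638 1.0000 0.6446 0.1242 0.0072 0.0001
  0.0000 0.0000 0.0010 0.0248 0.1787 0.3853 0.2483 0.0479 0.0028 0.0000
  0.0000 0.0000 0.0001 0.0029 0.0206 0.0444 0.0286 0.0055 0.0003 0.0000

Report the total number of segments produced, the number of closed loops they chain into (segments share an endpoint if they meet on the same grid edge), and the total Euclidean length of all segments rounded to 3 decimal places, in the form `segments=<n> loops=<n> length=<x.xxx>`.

segments=10 loops=1 length=7.490

cell (6,4): code 0100 → (6.433,5.000)–(7.000,4.188)
cell (6,5): code 1100 → (6.838,6.000)–(6.433,5.000)
cell (6,6): code 1000 → (7.000,6.154)–(6.838,6.000)
cell (7,3): code 0100 → (7.752,4.000)–(8.000,3.935)
cell (7,4): code 1110 → (7.000,4.188)–(7.752,4.000)
cell (7,6): code 1001 → (8.000,6.397)–(7.000,6.154)
cell (8,3): code 0010 → (8.000,3.935)–(8.090,4.000)
cell (8,4): code 0011 → (8.090,4.000)–(8.914,5.000)
cell (8,5): code 0011 → (8.914,5.000)–(8.521,6.000)
cell (8,6): code 0001 → (8.521,6.000)–(8.000,6.397)
total: 10 segments, chained into 1 closed loop(s), length Σ = 7.490060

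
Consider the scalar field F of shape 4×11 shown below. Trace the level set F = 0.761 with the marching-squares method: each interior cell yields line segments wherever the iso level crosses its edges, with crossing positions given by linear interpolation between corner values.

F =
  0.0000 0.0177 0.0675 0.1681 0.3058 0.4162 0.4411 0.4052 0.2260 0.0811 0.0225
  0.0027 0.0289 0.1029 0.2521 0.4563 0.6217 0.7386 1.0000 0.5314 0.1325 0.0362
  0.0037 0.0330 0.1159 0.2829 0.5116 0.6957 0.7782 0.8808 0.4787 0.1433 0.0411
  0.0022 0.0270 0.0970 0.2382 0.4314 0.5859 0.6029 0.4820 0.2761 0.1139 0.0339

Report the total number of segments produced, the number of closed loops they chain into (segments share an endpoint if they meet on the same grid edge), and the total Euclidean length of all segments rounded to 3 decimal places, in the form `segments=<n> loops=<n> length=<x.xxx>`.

cell (0,6): code 0100 → (0.598,7.000)–(1.000,6.086)
cell (0,7): code 1000 → (1.000,7.510)–(0.598,7.000)
cell (1,5): code 0100 → (1.566,6.000)–(2.000,5.792)
cell (1,6): code 1110 → (1.000,6.086)–(1.566,6.000)
cell (1,7): code 1001 → (2.000,7.298)–(1.000,7.510)
cell (2,5): code 0010 → (2.000,5.792)–(2.098,6.000)
cell (2,6): code 0011 → (2.098,6.000)–(2.300,7.000)
cell (2,7): code 0001 → (2.300,7.000)–(2.000,7.298)
total: 8 segments, chained into 1 closed loop(s), length Σ = 5.397912

segments=8 loops=1 length=5.398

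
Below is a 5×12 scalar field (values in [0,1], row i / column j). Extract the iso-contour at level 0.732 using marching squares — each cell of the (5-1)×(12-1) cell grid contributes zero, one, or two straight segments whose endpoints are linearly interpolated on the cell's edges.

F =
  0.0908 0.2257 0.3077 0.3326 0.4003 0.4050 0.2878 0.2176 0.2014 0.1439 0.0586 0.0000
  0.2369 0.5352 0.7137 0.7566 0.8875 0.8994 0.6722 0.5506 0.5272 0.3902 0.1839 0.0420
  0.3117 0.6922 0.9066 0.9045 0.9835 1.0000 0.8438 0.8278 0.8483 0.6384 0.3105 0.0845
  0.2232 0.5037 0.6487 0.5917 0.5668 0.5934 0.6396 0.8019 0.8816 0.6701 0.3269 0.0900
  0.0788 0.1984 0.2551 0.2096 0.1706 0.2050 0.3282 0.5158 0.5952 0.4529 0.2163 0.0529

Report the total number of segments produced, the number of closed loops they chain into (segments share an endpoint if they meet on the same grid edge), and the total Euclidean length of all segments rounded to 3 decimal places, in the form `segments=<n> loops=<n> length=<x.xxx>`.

segments=20 loops=1 length=17.447

cell (0,2): code 0100 → (0.942,3.000)–(1.000,2.427)
cell (0,3): code 1100 → (0.681,4.000)–(0.942,3.000)
cell (0,4): code 1100 → (0.661,5.000)–(0.681,4.000)
cell (0,5): code 1000 → (1.000,5.737)–(0.661,5.000)
cell (1,1): code 0100 → (1.095,2.000)–(2.000,1.186)
cell (1,2): code 1110 → (1.000,2.427)–(1.095,2.000)
cell (1,5): code 1101 → (1.348,6.000)–(1.000,5.737)
cell (1,6): code 1100 → (1.654,7.000)–(1.348,6.000)
cell (1,7): code 1100 → (1.638,8.000)–(1.654,7.000)
cell (1,8): code 1000 → (2.000,8.554)–(1.638,8.000)
cell (2,1): code 0010 → (2.000,1.186)–(2.677,2.000)
cell (2,2): code 0011 → (2.677,2.000)–(2.551,3.000)
cell (2,3): code 0011 → (2.551,3.000)–(2.604,4.000)
cell (2,4): code 0011 → (2.604,4.000)–(2.659,5.000)
cell (2,5): code 0011 → (2.659,5.000)–(2.548,6.000)
cell (2,6): code 0111 → (2.548,6.000)–(3.000,6.569)
cell (2,8): code 1001 → (3.000,8.707)–(2.000,8.554)
cell (3,6): code 0010 → (3.000,6.569)–(3.244,7.000)
cell (3,7): code 0011 → (3.244,7.000)–(3.522,8.000)
cell (3,8): code 0001 → (3.522,8.000)–(3.000,8.707)
total: 20 segments, chained into 1 closed loop(s), length Σ = 17.447334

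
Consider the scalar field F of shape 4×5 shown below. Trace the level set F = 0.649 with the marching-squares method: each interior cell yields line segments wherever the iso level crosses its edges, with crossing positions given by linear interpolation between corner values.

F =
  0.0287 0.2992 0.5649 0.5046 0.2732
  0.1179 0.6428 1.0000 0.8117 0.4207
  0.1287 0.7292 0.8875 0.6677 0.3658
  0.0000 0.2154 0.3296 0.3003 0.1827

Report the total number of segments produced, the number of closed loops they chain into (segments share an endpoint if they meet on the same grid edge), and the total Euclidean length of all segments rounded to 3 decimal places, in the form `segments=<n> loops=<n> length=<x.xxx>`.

segments=10 loops=1 length=7.446

cell (0,1): code 0100 → (0.193,2.000)–(1.000,1.017)
cell (0,2): code 1100 → (0.470,3.000)–(0.193,2.000)
cell (0,3): code 1000 → (1.000,3.416)–(0.470,3.000)
cell (1,0): code 0100 → (1.072,1.000)–(2.000,0.866)
cell (1,1): code 1110 → (1.000,1.017)–(1.072,1.000)
cell (1,3): code 1001 → (2.000,3.062)–(1.000,3.416)
cell (2,0): code 0010 → (2.000,0.866)–(2.156,1.000)
cell (2,1): code 0011 → (2.156,1.000)–(2.427,2.000)
cell (2,2): code 0011 → (2.427,2.000)–(2.051,3.000)
cell (2,3): code 0001 → (2.051,3.000)–(2.000,3.062)
total: 10 segments, chained into 1 closed loop(s), length Σ = 7.445503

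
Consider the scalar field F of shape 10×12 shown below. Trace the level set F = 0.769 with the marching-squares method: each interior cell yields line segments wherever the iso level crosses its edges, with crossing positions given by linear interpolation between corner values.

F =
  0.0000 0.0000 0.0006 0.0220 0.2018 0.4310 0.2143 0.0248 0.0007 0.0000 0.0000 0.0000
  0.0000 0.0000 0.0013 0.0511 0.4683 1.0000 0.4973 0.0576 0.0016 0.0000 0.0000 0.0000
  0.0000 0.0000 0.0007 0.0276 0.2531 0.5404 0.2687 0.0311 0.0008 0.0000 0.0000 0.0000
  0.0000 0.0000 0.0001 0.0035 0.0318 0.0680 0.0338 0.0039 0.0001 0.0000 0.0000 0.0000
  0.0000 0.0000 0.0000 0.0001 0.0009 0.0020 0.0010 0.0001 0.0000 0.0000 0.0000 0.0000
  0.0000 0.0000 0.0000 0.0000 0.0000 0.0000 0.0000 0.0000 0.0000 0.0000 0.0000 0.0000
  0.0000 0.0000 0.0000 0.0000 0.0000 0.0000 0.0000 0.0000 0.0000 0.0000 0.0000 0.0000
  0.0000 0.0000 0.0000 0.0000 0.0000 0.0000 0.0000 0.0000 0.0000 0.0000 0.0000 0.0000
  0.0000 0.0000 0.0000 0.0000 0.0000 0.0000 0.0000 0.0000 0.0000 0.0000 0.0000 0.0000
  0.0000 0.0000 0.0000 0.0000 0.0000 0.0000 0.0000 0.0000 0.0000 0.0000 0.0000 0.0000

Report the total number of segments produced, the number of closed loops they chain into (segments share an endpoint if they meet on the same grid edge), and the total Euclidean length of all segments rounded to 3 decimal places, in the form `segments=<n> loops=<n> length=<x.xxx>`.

cell (0,4): code 0100 → (0.594,5.000)–(1.000,4.566)
cell (0,5): code 1000 → (1.000,5.460)–(0.594,5.000)
cell (1,4): code 0010 → (1.000,4.566)–(1.503,5.000)
cell (1,5): code 0001 → (1.503,5.000)–(1.000,5.460)
total: 4 segments, chained into 1 closed loop(s), length Σ = 2.553149

segments=4 loops=1 length=2.553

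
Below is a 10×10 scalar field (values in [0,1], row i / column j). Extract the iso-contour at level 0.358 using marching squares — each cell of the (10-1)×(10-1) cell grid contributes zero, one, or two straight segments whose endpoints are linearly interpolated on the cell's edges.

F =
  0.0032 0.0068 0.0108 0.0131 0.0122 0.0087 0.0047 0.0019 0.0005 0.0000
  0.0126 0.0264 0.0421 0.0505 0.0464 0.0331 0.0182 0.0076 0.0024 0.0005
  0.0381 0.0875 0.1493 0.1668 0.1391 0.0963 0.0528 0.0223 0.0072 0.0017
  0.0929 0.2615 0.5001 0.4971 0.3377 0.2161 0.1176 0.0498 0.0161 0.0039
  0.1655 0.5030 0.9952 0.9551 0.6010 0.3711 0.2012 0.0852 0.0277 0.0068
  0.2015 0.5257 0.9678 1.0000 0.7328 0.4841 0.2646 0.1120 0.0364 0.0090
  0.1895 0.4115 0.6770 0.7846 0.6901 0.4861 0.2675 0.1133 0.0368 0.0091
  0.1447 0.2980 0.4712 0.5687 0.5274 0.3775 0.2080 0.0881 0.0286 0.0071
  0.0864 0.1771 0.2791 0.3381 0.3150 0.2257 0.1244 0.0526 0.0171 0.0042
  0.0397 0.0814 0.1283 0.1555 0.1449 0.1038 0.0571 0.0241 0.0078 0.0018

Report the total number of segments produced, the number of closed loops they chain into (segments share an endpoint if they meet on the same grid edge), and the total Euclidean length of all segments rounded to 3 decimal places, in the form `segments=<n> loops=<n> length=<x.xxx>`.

cell (2,1): code 0100 → (2.595,2.000)–(3.000,1.404)
cell (2,2): code 1100 → (2.579,3.000)–(2.595,2.000)
cell (2,3): code 1000 → (3.000,3.873)–(2.579,3.000)
cell (3,0): code 0100 → (3.400,1.000)–(4.000,0.570)
cell (3,1): code 1110 → (3.000,1.404)–(3.400,1.000)
cell (3,3): code 1101 → (3.077,4.000)–(3.000,3.873)
cell (3,4): code 1100 → (3.915,5.000)–(3.077,4.000)
cell (3,5): code 1000 → (4.000,5.077)–(3.915,5.000)
cell (4,0): code 0110 → (4.000,0.570)–(5.000,0.483)
cell (4,5): code 1001 → (5.000,5.574)–(4.000,5.077)
cell (5,0): code 0110 → (5.000,0.483)–(6.000,0.759)
cell (5,5): code 1001 → (6.000,5.586)–(5.000,5.574)
cell (6,0): code 0010 → (6.000,0.759)–(6.471,1.000)
cell (6,1): code 0111 → (6.471,1.000)–(7.000,1.346)
cell (6,5): code 1001 → (7.000,5.115)–(6.000,5.586)
cell (7,1): code 0010 → (7.000,1.346)–(7.589,2.000)
cell (7,2): code 0011 → (7.589,2.000)–(7.914,3.000)
cell (7,3): code 0011 → (7.914,3.000)–(7.798,4.000)
cell (7,4): code 0011 → (7.798,4.000)–(7.128,5.000)
cell (7,5): code 0001 → (7.128,5.000)–(7.000,5.115)
total: 20 segments, chained into 1 closed loop(s), length Σ = 16.303092

segments=20 loops=1 length=16.303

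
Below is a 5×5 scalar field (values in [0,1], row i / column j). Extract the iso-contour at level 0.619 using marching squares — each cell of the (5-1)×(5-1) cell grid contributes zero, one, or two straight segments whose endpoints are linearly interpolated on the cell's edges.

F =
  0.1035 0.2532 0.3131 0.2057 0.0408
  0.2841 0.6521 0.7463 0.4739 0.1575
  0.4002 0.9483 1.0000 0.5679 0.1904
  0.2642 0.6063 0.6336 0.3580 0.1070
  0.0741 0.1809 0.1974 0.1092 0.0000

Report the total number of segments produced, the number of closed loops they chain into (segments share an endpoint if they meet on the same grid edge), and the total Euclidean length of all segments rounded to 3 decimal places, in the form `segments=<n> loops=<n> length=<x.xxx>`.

cell (0,0): code 0100 → (0.917,1.000)–(1.000,0.910)
cell (0,1): code 1100 → (0.706,2.000)–(0.917,1.000)
cell (0,2): code 1000 → (1.000,2.467)–(0.706,2.000)
cell (1,0): code 0110 → (1.000,0.910)–(2.000,0.399)
cell (1,2): code 1001 → (2.000,2.882)–(1.000,2.467)
cell (2,0): code 0010 → (2.000,0.399)–(2.963,1.000)
cell (2,1): code 0111 → (2.963,1.000)–(3.000,1.465)
cell (2,2): code 1001 → (3.000,2.053)–(2.000,2.882)
cell (3,1): code 0010 → (3.000,1.465)–(3.033,2.000)
cell (3,2): code 0001 → (3.033,2.000)–(3.000,2.053)
total: 10 segments, chained into 1 closed loop(s), length Σ = 7.400720

segments=10 loops=1 length=7.401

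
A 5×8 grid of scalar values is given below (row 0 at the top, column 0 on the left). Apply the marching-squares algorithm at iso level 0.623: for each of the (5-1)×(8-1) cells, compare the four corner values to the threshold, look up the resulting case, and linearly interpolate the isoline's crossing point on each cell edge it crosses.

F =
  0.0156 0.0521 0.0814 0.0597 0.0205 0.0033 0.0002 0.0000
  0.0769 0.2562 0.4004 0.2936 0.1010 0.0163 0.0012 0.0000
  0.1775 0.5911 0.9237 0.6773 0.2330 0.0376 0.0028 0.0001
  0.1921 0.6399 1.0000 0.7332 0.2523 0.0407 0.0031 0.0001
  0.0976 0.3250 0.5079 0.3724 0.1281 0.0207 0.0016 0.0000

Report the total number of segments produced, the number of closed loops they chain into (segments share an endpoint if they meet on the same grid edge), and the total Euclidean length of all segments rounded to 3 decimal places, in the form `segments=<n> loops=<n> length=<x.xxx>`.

cell (1,1): code 0100 → (1.425,2.000)–(2.000,1.096)
cell (1,2): code 1100 → (1.858,3.000)–(1.425,2.000)
cell (1,3): code 1000 → (2.000,3.122)–(1.858,3.000)
cell (2,0): code 0100 → (2.654,1.000)–(3.000,0.962)
cell (2,1): code 1110 → (2.000,1.096)–(2.654,1.000)
cell (2,3): code 1001 → (3.000,3.229)–(2.000,3.122)
cell (3,0): code 0010 → (3.000,0.962)–(3.054,1.000)
cell (3,1): code 0011 → (3.054,1.000)–(3.766,2.000)
cell (3,2): code 0011 → (3.766,2.000)–(3.305,3.000)
cell (3,3): code 0001 → (3.305,3.000)–(3.000,3.229)
total: 10 segments, chained into 1 closed loop(s), length Σ = 7.139029

segments=10 loops=1 length=7.139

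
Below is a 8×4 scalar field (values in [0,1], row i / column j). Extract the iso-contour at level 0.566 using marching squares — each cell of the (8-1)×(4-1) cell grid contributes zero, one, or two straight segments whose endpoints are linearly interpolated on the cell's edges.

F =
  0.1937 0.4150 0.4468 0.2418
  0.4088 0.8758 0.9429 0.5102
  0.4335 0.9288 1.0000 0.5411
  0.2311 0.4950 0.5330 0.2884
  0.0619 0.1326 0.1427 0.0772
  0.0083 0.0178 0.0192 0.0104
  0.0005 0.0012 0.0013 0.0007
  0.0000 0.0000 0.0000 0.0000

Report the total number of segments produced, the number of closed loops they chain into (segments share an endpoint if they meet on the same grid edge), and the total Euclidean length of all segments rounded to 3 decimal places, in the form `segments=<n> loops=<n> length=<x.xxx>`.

cell (0,0): code 0100 → (0.328,1.000)–(1.000,0.337)
cell (0,1): code 1100 → (0.240,2.000)–(0.328,1.000)
cell (0,2): code 1000 → (1.000,2.871)–(0.240,2.000)
cell (1,0): code 0110 → (1.000,0.337)–(2.000,0.268)
cell (1,2): code 1001 → (2.000,2.946)–(1.000,2.871)
cell (2,0): code 0010 → (2.000,0.268)–(2.836,1.000)
cell (2,1): code 0011 → (2.836,1.000)–(2.929,2.000)
cell (2,2): code 0001 → (2.929,2.000)–(2.000,2.946)
total: 8 segments, chained into 1 closed loop(s), length Σ = 8.551286

segments=8 loops=1 length=8.551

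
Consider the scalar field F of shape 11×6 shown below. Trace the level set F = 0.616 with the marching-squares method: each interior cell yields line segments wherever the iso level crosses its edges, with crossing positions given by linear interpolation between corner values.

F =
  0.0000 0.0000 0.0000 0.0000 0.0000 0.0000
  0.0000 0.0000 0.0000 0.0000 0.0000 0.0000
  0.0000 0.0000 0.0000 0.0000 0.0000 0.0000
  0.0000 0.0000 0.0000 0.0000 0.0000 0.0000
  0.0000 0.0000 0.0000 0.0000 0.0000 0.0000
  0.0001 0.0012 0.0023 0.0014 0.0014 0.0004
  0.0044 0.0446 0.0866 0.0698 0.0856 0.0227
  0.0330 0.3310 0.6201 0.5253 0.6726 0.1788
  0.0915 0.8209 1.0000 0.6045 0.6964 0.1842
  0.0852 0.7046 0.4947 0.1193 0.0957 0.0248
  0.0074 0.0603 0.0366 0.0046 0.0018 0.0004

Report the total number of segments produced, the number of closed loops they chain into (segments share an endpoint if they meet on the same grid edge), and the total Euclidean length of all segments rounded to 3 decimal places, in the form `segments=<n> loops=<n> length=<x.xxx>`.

segments=16 loops=2 length=10.335

cell (6,1): code 0100 → (6.992,2.000)–(7.000,1.986)
cell (6,2): code 1000 → (7.000,2.043)–(6.992,2.000)
cell (6,3): code 0100 → (6.904,4.000)–(7.000,3.616)
cell (6,4): code 1000 → (7.000,4.115)–(6.904,4.000)
cell (7,0): code 0100 → (7.582,1.000)–(8.000,0.719)
cell (7,1): code 1110 → (7.000,1.986)–(7.582,1.000)
cell (7,2): code 1001 → (8.000,2.971)–(7.000,2.043)
cell (7,3): code 0110 → (7.000,3.616)–(8.000,3.125)
cell (7,4): code 1001 → (8.000,4.157)–(7.000,4.115)
cell (8,0): code 0110 → (8.000,0.719)–(9.000,0.857)
cell (8,1): code 1011 → (9.000,1.422)–(8.760,2.000)
cell (8,2): code 0001 → (8.760,2.000)–(8.000,2.971)
cell (8,3): code 0010 → (8.000,3.125)–(8.134,4.000)
cell (8,4): code 0001 → (8.134,4.000)–(8.000,4.157)
cell (9,0): code 0010 → (9.000,0.857)–(9.138,1.000)
cell (9,1): code 0001 → (9.138,1.000)–(9.000,1.422)
total: 16 segments, chained into 2 closed loop(s), length Σ = 10.335188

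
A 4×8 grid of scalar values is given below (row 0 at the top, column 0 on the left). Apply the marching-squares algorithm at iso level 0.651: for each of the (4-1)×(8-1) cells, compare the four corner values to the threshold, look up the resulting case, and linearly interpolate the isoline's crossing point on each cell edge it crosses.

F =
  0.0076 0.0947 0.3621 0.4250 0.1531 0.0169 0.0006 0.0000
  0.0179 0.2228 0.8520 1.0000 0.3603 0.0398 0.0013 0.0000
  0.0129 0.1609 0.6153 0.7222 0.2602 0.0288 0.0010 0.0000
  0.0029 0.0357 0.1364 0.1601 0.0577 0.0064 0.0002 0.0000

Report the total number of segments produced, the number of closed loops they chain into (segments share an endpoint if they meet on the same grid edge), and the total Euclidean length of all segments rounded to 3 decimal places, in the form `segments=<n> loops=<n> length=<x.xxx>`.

segments=8 loops=1 length=5.580

cell (0,1): code 0100 → (0.590,2.000)–(1.000,1.681)
cell (0,2): code 1100 → (0.393,3.000)–(0.590,2.000)
cell (0,3): code 1000 → (1.000,3.546)–(0.393,3.000)
cell (1,1): code 0010 → (1.000,1.681)–(1.849,2.000)
cell (1,2): code 0111 → (1.849,2.000)–(2.000,2.334)
cell (1,3): code 1001 → (2.000,3.154)–(1.000,3.546)
cell (2,2): code 0010 → (2.000,2.334)–(2.127,3.000)
cell (2,3): code 0001 → (2.127,3.000)–(2.000,3.154)
total: 8 segments, chained into 1 closed loop(s), length Σ = 5.580326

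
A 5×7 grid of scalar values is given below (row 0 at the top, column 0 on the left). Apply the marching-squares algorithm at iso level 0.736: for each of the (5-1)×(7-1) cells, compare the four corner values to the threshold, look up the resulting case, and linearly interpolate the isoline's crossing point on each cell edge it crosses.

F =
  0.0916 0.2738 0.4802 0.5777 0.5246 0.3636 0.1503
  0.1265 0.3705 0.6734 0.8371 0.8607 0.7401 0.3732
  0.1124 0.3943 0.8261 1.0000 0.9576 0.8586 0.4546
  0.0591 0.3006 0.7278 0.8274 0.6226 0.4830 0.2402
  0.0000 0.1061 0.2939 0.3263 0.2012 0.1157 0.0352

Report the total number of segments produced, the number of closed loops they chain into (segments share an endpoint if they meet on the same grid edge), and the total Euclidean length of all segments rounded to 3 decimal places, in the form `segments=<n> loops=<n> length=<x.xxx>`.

cell (0,2): code 0100 → (0.610,3.000)–(1.000,2.382)
cell (0,3): code 1100 → (0.629,4.000)–(0.610,3.000)
cell (0,4): code 1100 → (0.989,5.000)–(0.629,4.000)
cell (0,5): code 1000 → (1.000,5.011)–(0.989,5.000)
cell (1,1): code 0100 → (1.410,2.000)–(2.000,1.791)
cell (1,2): code 1110 → (1.000,2.382)–(1.410,2.000)
cell (1,5): code 1001 → (2.000,5.303)–(1.000,5.011)
cell (2,1): code 0010 → (2.000,1.791)–(2.917,2.000)
cell (2,2): code 0111 → (2.917,2.000)–(3.000,2.082)
cell (2,3): code 1011 → (3.000,3.446)–(2.661,4.000)
cell (2,4): code 0011 → (2.661,4.000)–(2.326,5.000)
cell (2,5): code 0001 → (2.326,5.000)–(2.000,5.303)
cell (3,2): code 0010 → (3.000,2.082)–(3.182,3.000)
cell (3,3): code 0001 → (3.182,3.000)–(3.000,3.446)
total: 14 segments, chained into 1 closed loop(s), length Σ = 9.661558

segments=14 loops=1 length=9.662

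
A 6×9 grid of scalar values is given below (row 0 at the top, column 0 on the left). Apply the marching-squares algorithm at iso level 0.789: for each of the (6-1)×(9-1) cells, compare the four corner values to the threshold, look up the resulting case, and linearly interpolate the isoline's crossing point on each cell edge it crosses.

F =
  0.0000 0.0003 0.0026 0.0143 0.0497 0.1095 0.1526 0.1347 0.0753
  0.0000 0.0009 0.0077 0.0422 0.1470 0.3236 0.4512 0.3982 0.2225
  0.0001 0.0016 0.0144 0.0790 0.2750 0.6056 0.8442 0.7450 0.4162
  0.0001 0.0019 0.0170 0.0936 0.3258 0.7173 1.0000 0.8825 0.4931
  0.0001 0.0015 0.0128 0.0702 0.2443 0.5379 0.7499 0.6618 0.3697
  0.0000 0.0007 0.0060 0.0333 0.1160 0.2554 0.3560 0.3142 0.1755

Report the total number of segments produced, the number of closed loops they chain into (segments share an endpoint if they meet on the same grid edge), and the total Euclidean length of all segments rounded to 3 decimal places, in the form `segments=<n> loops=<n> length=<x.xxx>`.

segments=8 loops=1 length=5.935

cell (1,5): code 0100 → (1.860,6.000)–(2.000,5.769)
cell (1,6): code 1000 → (2.000,6.556)–(1.860,6.000)
cell (2,5): code 0110 → (2.000,5.769)–(3.000,5.254)
cell (2,6): code 1101 → (2.320,7.000)–(2.000,6.556)
cell (2,7): code 1000 → (3.000,7.240)–(2.320,7.000)
cell (3,5): code 0010 → (3.000,5.254)–(3.844,6.000)
cell (3,6): code 0011 → (3.844,6.000)–(3.424,7.000)
cell (3,7): code 0001 → (3.424,7.000)–(3.000,7.240)
total: 8 segments, chained into 1 closed loop(s), length Σ = 5.935486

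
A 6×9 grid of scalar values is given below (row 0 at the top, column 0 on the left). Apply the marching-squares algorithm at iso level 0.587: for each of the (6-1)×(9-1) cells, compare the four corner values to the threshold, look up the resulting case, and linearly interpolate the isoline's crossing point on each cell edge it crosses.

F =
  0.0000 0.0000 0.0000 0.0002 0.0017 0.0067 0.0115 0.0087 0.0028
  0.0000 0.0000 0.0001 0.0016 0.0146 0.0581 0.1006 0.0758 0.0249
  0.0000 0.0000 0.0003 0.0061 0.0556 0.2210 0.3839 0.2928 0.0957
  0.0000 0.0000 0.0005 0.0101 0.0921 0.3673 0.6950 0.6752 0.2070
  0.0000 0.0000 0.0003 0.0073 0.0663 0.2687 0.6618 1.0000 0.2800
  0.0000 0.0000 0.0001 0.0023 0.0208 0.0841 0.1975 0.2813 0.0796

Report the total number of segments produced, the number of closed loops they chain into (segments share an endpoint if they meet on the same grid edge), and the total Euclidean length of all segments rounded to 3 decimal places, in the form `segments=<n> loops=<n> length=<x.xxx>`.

cell (2,5): code 0100 → (2.653,6.000)–(3.000,5.670)
cell (2,6): code 1100 → (2.769,7.000)–(2.653,6.000)
cell (2,7): code 1000 → (3.000,7.188)–(2.769,7.000)
cell (3,5): code 0110 → (3.000,5.670)–(4.000,5.810)
cell (3,7): code 1001 → (4.000,7.574)–(3.000,7.188)
cell (4,5): code 0010 → (4.000,5.810)–(4.161,6.000)
cell (4,6): code 0011 → (4.161,6.000)–(4.575,7.000)
cell (4,7): code 0001 → (4.575,7.000)–(4.000,7.574)
total: 8 segments, chained into 1 closed loop(s), length Σ = 6.007935

segments=8 loops=1 length=6.008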